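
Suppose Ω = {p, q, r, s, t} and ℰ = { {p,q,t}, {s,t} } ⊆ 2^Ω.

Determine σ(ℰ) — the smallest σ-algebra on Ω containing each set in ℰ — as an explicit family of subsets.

σ(ℰ) = { ∅, {r}, {s}, {t}, {p,q}, {r,s}, {r,t}, {s,t}, {p,q,r}, {p,q,s}, {p,q,t}, {r,s,t}, {p,q,r,s}, {p,q,r,t}, {p,q,s,t}, Ω }

Derivation:
Take S₀ = ℰ ∪ {∅, Ω} = { ∅, {s,t}, {p,q,t}, Ω }.
Step 1. New:
  {r,s}  = Ω∖{p,q,t}
  {p,q,r}  = Ω∖{s,t}
  {p,q,s,t}  = {p,q,t} ∪ {s,t}
Step 2 adds 4:
  {r}  = Ω∖{p,q,s,t}
  {r,s,t}  = {s,t} ∪ {r,s}
  {p,q,r,s}  = {r,s} ∪ {p,q,r}
  {p,q,r,t}  = {p,q,t} ∪ {p,q,r}
Step 3. New:
  {s}  = Ω∖{p,q,r,t}
  {t}  = Ω∖{p,q,r,s}
  {p,q}  = Ω∖{r,s,t}
Step 4 (2 new):
  {r,t}  = {r} ∪ {t}
  {p,q,s}  = {p,q} ∪ {s}
Step 5: no new sets; the family is a σ-algebra.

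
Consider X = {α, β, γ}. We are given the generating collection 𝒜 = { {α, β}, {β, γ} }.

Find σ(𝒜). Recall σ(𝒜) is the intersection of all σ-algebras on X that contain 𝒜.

Initial family (4 sets): { {}, {α, β}, {β, γ}, X }.
Pass 1 adds 2:
  {α}  = X∖{β, γ}
  {γ}  = X∖{α, β}
  — 6 sets.
Pass 2: 1 new —
  {α, γ}  = {γ} ∪ {α}
  — 7 sets.
Pass 3 (1 new):
  {β}  = X∖{α, γ}
  — 8 sets.
After Pass 4 the family is unchanged; done.

Therefore σ(𝒜) = { {}, {α}, {β}, {γ}, {α, β}, {α, γ}, {β, γ}, X } (|σ(𝒜)| = 8).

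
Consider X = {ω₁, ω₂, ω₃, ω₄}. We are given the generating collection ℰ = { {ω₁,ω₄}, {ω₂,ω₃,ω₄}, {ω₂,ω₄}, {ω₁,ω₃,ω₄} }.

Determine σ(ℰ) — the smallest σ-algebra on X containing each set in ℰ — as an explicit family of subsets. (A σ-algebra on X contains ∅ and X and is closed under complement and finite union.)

σ(ℰ) (16 sets): { {}, {ω₁}, {ω₂}, {ω₃}, {ω₄}, {ω₁,ω₂}, {ω₁,ω₃}, {ω₁,ω₄}, {ω₂,ω₃}, {ω₂,ω₄}, {ω₃,ω₄}, {ω₁,ω₂,ω₃}, {ω₁,ω₂,ω₄}, {ω₁,ω₃,ω₄}, {ω₂,ω₃,ω₄}, X }

Working:
Seed the family with ℰ together with ∅ and X: { {}, {ω₁,ω₄}, {ω₂,ω₄}, {ω₁,ω₃,ω₄}, {ω₂,ω₃,ω₄}, X }.
Step 1: 5 new —
  {ω₁}  = complement {ω₂,ω₃,ω₄}
  {ω₂}  = complement {ω₁,ω₃,ω₄}
  {ω₁,ω₃}  = complement {ω₂,ω₄}
  {ω₂,ω₃}  = complement {ω₁,ω₄}
  {ω₁,ω₂,ω₄}  = {ω₁,ω₄} ∪ {ω₂,ω₄}
  [11 total]
Step 2. New:
  {ω₃}  = complement {ω₁,ω₂,ω₄}
  {ω₁,ω₂}  = {ω₂} ∪ {ω₁}
  {ω₁,ω₂,ω₃}  = {ω₂} ∪ {ω₁,ω₃}
  [14 total]
Step 3 adds 2:
  {ω₄}  = complement {ω₁,ω₂,ω₃}
  {ω₃,ω₄}  = complement {ω₁,ω₂}
  [16 total]
Step 4 adds nothing — fixpoint reached.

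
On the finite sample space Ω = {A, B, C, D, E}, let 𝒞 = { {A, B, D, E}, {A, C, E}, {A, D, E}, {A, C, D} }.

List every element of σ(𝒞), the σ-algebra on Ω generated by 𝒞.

|σ(𝒞)| = 32.  σ(𝒞) = { ∅, {A}, {B}, {C}, {D}, {E}, {A, B}, {A, C}, {A, D}, {A, E}, {B, C}, {B, D}, {B, E}, {C, D}, {C, E}, {D, E}, {A, B, C}, {A, B, D}, {A, B, E}, {A, C, D}, {A, C, E}, {A, D, E}, {B, C, D}, {B, C, E}, {B, D, E}, {C, D, E}, {A, B, C, D}, {A, B, C, E}, {A, B, D, E}, {A, C, D, E}, {B, C, D, E}, Ω }

Trace:
Seed the family with 𝒞 together with ∅ and Ω: { ∅, {A, C, D}, {A, C, E}, {A, D, E}, {A, B, D, E}, Ω }.
Step 1: 5 new —
  {C}  = ᶜ of {A, B, D, E}
  {B, C}  = ᶜ of {A, D, E}
  {B, D}  = ᶜ of {A, C, E}
  {B, E}  = ᶜ of {A, C, D}
  {A, C, D, E}  = {A, D, E} ∪ {A, C, D}
  |family| = 11
Step 2 (6 new):
  {B}  = ᶜ of {A, C, D, E}
  {B, C, D}  = {C} ∪ {B, D}
  {B, C, E}  = {B, E} ∪ {C}
  {B, D, E}  = {B, E} ∪ {B, D}
  {A, B, C, D}  = {A, C, D} ∪ {B, C}
  {A, B, C, E}  = {B, E} ∪ {A, C, E}
  |family| = 17
Step 3: 6 new —
  {D}  = ᶜ of {A, B, C, E}
  {E}  = ᶜ of {A, B, C, D}
  {A, C}  = ᶜ of {B, D, E}
  {A, D}  = ᶜ of {B, C, E}
  {A, E}  = ᶜ of {B, C, D}
  {B, C, D, E}  = {C} ∪ {B, D, E}
  |family| = 23
Step 4 adds 7:
  {A}  = ᶜ of {B, C, D, E}
  {C, D}  = {C} ∪ {D}
  {C, E}  = {E} ∪ {C}
  {D, E}  = {E} ∪ {D}
  {A, B, C}  = {B} ∪ {A, C}
  {A, B, D}  = {B} ∪ {A, D}
  {A, B, E}  = {B, E} ∪ {A, E}
  |family| = 30
Step 5 adds 2:
  {A, B}  = {B} ∪ {A}
  {C, D, E}  = {C, D} ∪ {E}
  |family| = 32
After Step 6 the family is unchanged; done.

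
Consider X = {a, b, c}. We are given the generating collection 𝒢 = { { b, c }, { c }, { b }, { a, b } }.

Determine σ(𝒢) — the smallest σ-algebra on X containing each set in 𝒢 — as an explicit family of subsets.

Seed the family with 𝒢 together with ∅ and X: { ∅, { b }, { c }, { a, b }, { b, c }, X }.
Round 1 adds 2:
  { a }  = ᶜ of { b, c }
  { a, c }  = ᶜ of { b }
  [8 total]
Round 2: stable.

|σ(𝒢)| = 8.  σ(𝒢) = { ∅, { a }, { b }, { c }, { a, b }, { a, c }, { b, c }, X }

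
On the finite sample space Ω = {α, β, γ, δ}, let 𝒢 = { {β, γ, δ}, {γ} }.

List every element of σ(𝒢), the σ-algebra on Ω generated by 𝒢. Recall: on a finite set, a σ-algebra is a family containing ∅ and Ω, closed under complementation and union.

Seed the family with 𝒢 together with ∅ and Ω: { ∅, {γ}, {β, γ, δ}, Ω }.
Step 1: +2 →
  {α}  = {β, γ, δ}ᶜ
  {α, β, δ}  = {γ}ᶜ
  — 6 sets.
Step 2 adds 1:
  {α, γ}  = {γ} ∪ {α}
  — 7 sets.
Step 3: 1 new —
  {β, δ}  = {α, γ}ᶜ
  — 8 sets.
Step 4: already closed under ᶜ and ∪.

|σ(𝒢)| = 8.  σ(𝒢) = { ∅, {α}, {γ}, {α, γ}, {β, δ}, {α, β, δ}, {β, γ, δ}, Ω }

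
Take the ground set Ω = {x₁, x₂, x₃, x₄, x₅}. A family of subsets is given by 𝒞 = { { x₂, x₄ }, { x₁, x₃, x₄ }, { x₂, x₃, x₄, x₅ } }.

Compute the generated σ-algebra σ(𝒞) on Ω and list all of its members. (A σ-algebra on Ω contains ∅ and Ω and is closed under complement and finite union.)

Initial family (5 sets): { ∅, { x₂, x₄ }, { x₁, x₃, x₄ }, { x₂, x₃, x₄, x₅ }, Ω }.
Iteration 1 (4 new):
  { x₁ }  = ᶜ of { x₂, x₃, x₄, x₅ }
  { x₂, x₅ }  = ᶜ of { x₁, x₃, x₄ }
  { x₁, x₃, x₅ }  = ᶜ of { x₂, x₄ }
  { x₁, x₂, x₃, x₄ }  = { x₁, x₃, x₄ } ∪ { x₂, x₄ }
  (now 9)
Iteration 2: +6 →
  { x₅ }  = ᶜ of { x₁, x₂, x₃, x₄ }
  { x₁, x₂, x₄ }  = { x₂, x₄ } ∪ { x₁ }
  { x₁, x₂, x₅ }  = { x₂, x₅ } ∪ { x₁ }
  { x₂, x₄, x₅ }  = { x₂, x₅ } ∪ { x₂, x₄ }
  { x₁, x₂, x₃, x₅ }  = { x₂, x₅ } ∪ { x₁, x₃, x₅ }
  { x₁, x₃, x₄, x₅ }  = { x₁, x₃, x₅ } ∪ { x₁, x₃, x₄ }
  (now 15)
Iteration 3. New:
  { x₂ }  = ᶜ of { x₁, x₃, x₄, x₅ }
  { x₄ }  = ᶜ of { x₁, x₂, x₃, x₅ }
  { x₁, x₃ }  = ᶜ of { x₂, x₄, x₅ }
  { x₁, x₅ }  = { x₅ } ∪ { x₁ }
  { x₃, x₄ }  = ᶜ of { x₁, x₂, x₅ }
  { x₃, x₅ }  = ᶜ of { x₁, x₂, x₄ }
  { x₁, x₂, x₄, x₅ }  = { x₂, x₅ } ∪ { x₁, x₂, x₄ }
  (now 22)
Iteration 4. New:
  { x₃ }  = ᶜ of { x₁, x₂, x₄, x₅ }
  { x₁, x₂ }  = { x₂ } ∪ { x₁ }
  { x₁, x₄ }  = { x₄ } ∪ { x₁ }
  { x₄, x₅ }  = { x₅ } ∪ { x₄ }
  { x₁, x₂, x₃ }  = { x₂ } ∪ { x₁, x₃ }
  { x₁, x₄, x₅ }  = { x₁, x₅ } ∪ { x₄ }
  { x₂, x₃, x₄ }  = ᶜ of { x₁, x₅ }
  { x₂, x₃, x₅ }  = { x₂, x₅ } ∪ { x₃, x₅ }
  { x₃, x₄, x₅ }  = { x₃, x₄ } ∪ { x₃, x₅ }
  (now 31)
Iteration 5: +1 →
  { x₂, x₃ }  = ᶜ of { x₁, x₄, x₅ }
  (now 32)
Iteration 6 adds nothing — fixpoint reached.

Hence σ(𝒞) has 32 members: { ∅, { x₁ }, { x₂ }, { x₃ }, { x₄ }, { x₅ }, { x₁, x₂ }, { x₁, x₃ }, { x₁, x₄ }, { x₁, x₅ }, { x₂, x₃ }, { x₂, x₄ }, { x₂, x₅ }, { x₃, x₄ }, { x₃, x₅ }, { x₄, x₅ }, { x₁, x₂, x₃ }, { x₁, x₂, x₄ }, { x₁, x₂, x₅ }, { x₁, x₃, x₄ }, { x₁, x₃, x₅ }, { x₁, x₄, x₅ }, { x₂, x₃, x₄ }, { x₂, x₃, x₅ }, { x₂, x₄, x₅ }, { x₃, x₄, x₅ }, { x₁, x₂, x₃, x₄ }, { x₁, x₂, x₃, x₅ }, { x₁, x₂, x₄, x₅ }, { x₁, x₃, x₄, x₅ }, { x₂, x₃, x₄, x₅ }, Ω }.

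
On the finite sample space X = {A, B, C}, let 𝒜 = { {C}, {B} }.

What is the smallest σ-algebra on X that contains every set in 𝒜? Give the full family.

Begin from { ∅, {B}, {C}, X } (that is, 𝒜 plus ∅ and X).
Pass 1: 3 new —
  {A, B}  = {C}ᶜ
  {A, C}  = {B}ᶜ
  {B, C}  = {C} ∪ {B}
Pass 2 (1 new):
  {A}  = {B, C}ᶜ
Pass 3: stable.

|σ(𝒜)| = 8.  σ(𝒜) = { ∅, {A}, {B}, {C}, {A, B}, {A, C}, {B, C}, X }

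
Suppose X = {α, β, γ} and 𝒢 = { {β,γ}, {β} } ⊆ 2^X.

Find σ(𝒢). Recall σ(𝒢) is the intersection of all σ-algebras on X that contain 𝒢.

Initial family (4 sets): { ∅, {β}, {β,γ}, X }.
Iteration 1. New:
  {α}  = X∖{β,γ}
  {α,γ}  = X∖{β}
  (now 6)
Iteration 2: +1 →
  {α,β}  = {β} ∪ {α}
  (now 7)
Iteration 3: +1 →
  {γ}  = X∖{α,β}
  (now 8)
After Iteration 4 the family is unchanged; done.

|σ(𝒢)| = 8.  σ(𝒢) = { ∅, {α}, {β}, {γ}, {α,β}, {α,γ}, {β,γ}, X }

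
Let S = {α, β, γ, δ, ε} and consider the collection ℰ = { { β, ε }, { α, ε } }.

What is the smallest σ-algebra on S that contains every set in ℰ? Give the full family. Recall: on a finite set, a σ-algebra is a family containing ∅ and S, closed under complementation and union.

Take S₀ = ℰ ∪ {∅, S} = { {  }, { α, ε }, { β, ε }, S }.
Iteration 1 adds 3:
  { α, β, ε }  = { β, ε } ∪ { α, ε }
  { α, γ, δ }  = complement { β, ε }
  { β, γ, δ }  = complement { α, ε }
  (now 7)
Iteration 2 (4 new):
  { γ, δ }  = complement { α, β, ε }
  { α, β, γ, δ }  = { α, γ, δ } ∪ { β, γ, δ }
  { α, γ, δ, ε }  = { α, γ, δ } ∪ { α, ε }
  { β, γ, δ, ε }  = { β, ε } ∪ { β, γ, δ }
  (now 11)
Iteration 3: 3 new —
  { α }  = complement { β, γ, δ, ε }
  { β }  = complement { α, γ, δ, ε }
  { ε }  = complement { α, β, γ, δ }
  (now 14)
Iteration 4 (2 new):
  { α, β }  = { β } ∪ { α }
  { γ, δ, ε }  = { γ, δ } ∪ { ε }
  (now 16)
Iteration 5: closed — nothing new.

Hence σ(ℰ) has 16 members: { {  }, { α }, { β }, { ε }, { α, β }, { α, ε }, { β, ε }, { γ, δ }, { α, β, ε }, { α, γ, δ }, { β, γ, δ }, { γ, δ, ε }, { α, β, γ, δ }, { α, γ, δ, ε }, { β, γ, δ, ε }, S }.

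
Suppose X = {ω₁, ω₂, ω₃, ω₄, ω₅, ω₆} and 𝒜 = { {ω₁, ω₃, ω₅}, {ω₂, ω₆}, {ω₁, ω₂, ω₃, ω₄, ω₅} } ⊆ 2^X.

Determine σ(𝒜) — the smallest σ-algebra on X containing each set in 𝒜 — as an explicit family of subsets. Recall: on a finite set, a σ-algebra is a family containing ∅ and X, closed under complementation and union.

Take S₀ = 𝒜 ∪ {∅, X} = { ∅, {ω₂, ω₆}, {ω₁, ω₃, ω₅}, {ω₁, ω₂, ω₃, ω₄, ω₅}, X }.
Pass 1 adds 4:
  {ω₆}  = X∖{ω₁, ω₂, ω₃, ω₄, ω₅}
  {ω₂, ω₄, ω₆}  = X∖{ω₁, ω₃, ω₅}
  {ω₁, ω₃, ω₄, ω₅}  = X∖{ω₂, ω₆}
  {ω₁, ω₂, ω₃, ω₅, ω₆}  = {ω₁, ω₃, ω₅} ∪ {ω₂, ω₆}
  (now 9)
Pass 2 adds 3:
  {ω₄}  = X∖{ω₁, ω₂, ω₃, ω₅, ω₆}
  {ω₁, ω₃, ω₅, ω₆}  = {ω₁, ω₃, ω₅} ∪ {ω₆}
  {ω₁, ω₃, ω₄, ω₅, ω₆}  = {ω₆} ∪ {ω₁, ω₃, ω₄, ω₅}
  (now 12)
Pass 3 adds 3:
  {ω₂}  = X∖{ω₁, ω₃, ω₄, ω₅, ω₆}
  {ω₂, ω₄}  = X∖{ω₁, ω₃, ω₅, ω₆}
  {ω₄, ω₆}  = {ω₄} ∪ {ω₆}
  (now 15)
Pass 4 (1 new):
  {ω₁, ω₂, ω₃, ω₅}  = X∖{ω₄, ω₆}
  (now 16)
Pass 5: already closed under ᶜ and ∪.

σ(𝒜) = { ∅, {ω₂}, {ω₄}, {ω₆}, {ω₂, ω₄}, {ω₂, ω₆}, {ω₄, ω₆}, {ω₁, ω₃, ω₅}, {ω₂, ω₄, ω₆}, {ω₁, ω₂, ω₃, ω₅}, {ω₁, ω₃, ω₄, ω₅}, {ω₁, ω₃, ω₅, ω₆}, {ω₁, ω₂, ω₃, ω₄, ω₅}, {ω₁, ω₂, ω₃, ω₅, ω₆}, {ω₁, ω₃, ω₄, ω₅, ω₆}, X }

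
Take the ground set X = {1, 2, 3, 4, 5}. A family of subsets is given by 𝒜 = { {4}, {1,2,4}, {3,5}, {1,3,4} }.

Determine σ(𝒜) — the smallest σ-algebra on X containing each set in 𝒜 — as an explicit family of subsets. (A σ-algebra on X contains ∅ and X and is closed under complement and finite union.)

Seed the family with 𝒜 together with ∅ and X: { {}, {4}, {3,5}, {1,2,4}, {1,3,4}, X }.
Iteration 1: +5 →
  {2,5}  = X∖{1,3,4}
  {3,4,5}  = {4} ∪ {3,5}
  {1,2,3,4}  = {1,3,4} ∪ {1,2,4}
  {1,2,3,5}  = X∖{4}
  {1,3,4,5}  = {1,3,4} ∪ {3,5}
  [11 total]
Iteration 2: 7 new —
  {2}  = X∖{1,3,4,5}
  {5}  = X∖{1,2,3,4}
  {1,2}  = X∖{3,4,5}
  {2,3,5}  = {2,5} ∪ {3,5}
  {2,4,5}  = {2,5} ∪ {4}
  {1,2,4,5}  = {2,5} ∪ {1,2,4}
  {2,3,4,5}  = {2,5} ∪ {3,4,5}
  [18 total]
Iteration 3: 7 new —
  {1}  = X∖{2,3,4,5}
  {3}  = X∖{1,2,4,5}
  {1,3}  = X∖{2,4,5}
  {1,4}  = X∖{2,3,5}
  {2,4}  = {4} ∪ {2}
  {4,5}  = {4} ∪ {5}
  {1,2,5}  = {2,5} ∪ {1,2}
  [25 total]
Iteration 4 (7 new):
  {1,5}  = {5} ∪ {1}
  {2,3}  = {2} ∪ {3}
  {3,4}  = X∖{1,2,5}
  {1,2,3}  = X∖{4,5}
  {1,3,5}  = X∖{2,4}
  {1,4,5}  = {5} ∪ {1,4}
  {2,3,4}  = {3} ∪ {2,4}
  [32 total]
After Iteration 5 the family is unchanged; done.

Therefore σ(𝒜) = { {}, {1}, {2}, {3}, {4}, {5}, {1,2}, {1,3}, {1,4}, {1,5}, {2,3}, {2,4}, {2,5}, {3,4}, {3,5}, {4,5}, {1,2,3}, {1,2,4}, {1,2,5}, {1,3,4}, {1,3,5}, {1,4,5}, {2,3,4}, {2,3,5}, {2,4,5}, {3,4,5}, {1,2,3,4}, {1,2,3,5}, {1,2,4,5}, {1,3,4,5}, {2,3,4,5}, X } (|σ(𝒜)| = 32).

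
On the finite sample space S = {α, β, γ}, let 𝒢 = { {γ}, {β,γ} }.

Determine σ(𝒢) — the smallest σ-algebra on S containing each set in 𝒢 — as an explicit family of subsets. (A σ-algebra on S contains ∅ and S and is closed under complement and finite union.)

σ(𝒢) = { ∅, {α}, {β}, {γ}, {α,β}, {α,γ}, {β,γ}, S }

Check:
Seed the family with 𝒢 together with ∅ and S: { ∅, {γ}, {β,γ}, S }.
Pass 1: 2 new —
  {α}  = ᶜ of {β,γ}
  {α,β}  = ᶜ of {γ}
Pass 2: +1 →
  {α,γ}  = {γ} ∪ {α}
Pass 3: 1 new —
  {β}  = ᶜ of {α,γ}
Pass 4: closed — nothing new.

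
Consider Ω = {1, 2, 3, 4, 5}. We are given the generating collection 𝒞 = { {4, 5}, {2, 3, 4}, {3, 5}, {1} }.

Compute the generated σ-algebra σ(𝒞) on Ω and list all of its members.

Initial family (6 sets): { {}, {1}, {3, 5}, {4, 5}, {2, 3, 4}, Ω }.
Round 1 adds 8:
  {1, 5}  = {2, 3, 4}ᶜ
  {1, 2, 3}  = {4, 5}ᶜ
  {1, 2, 4}  = {3, 5}ᶜ
  {1, 3, 5}  = {3, 5} ∪ {1}
  {1, 4, 5}  = {4, 5} ∪ {1}
  {3, 4, 5}  = {4, 5} ∪ {3, 5}
  {1, 2, 3, 4}  = {2, 3, 4} ∪ {1}
  {2, 3, 4, 5}  = {1}ᶜ
Round 2: +7 →
  {5}  = {1, 2, 3, 4}ᶜ
  {1, 2}  = {3, 4, 5}ᶜ
  {2, 3}  = {1, 4, 5}ᶜ
  {2, 4}  = {1, 3, 5}ᶜ
  {1, 2, 3, 5}  = {1, 2, 3} ∪ {1, 3, 5}
  {1, 2, 4, 5}  = {1, 4, 5} ∪ {1, 2, 4}
  {1, 3, 4, 5}  = {1, 4, 5} ∪ {3, 4, 5}
Round 3: 6 new —
  {2}  = {1, 3, 4, 5}ᶜ
  {3}  = {1, 2, 4, 5}ᶜ
  {4}  = {1, 2, 3, 5}ᶜ
  {1, 2, 5}  = {1, 5} ∪ {1, 2}
  {2, 3, 5}  = {3, 5} ∪ {2, 3}
  {2, 4, 5}  = {4, 5} ∪ {2, 4}
Round 4: 4 new —
  {1, 3}  = {2, 4, 5}ᶜ
  {1, 4}  = {2, 3, 5}ᶜ
  {2, 5}  = {2} ∪ {5}
  {3, 4}  = {1, 2, 5}ᶜ
Round 5 adds 1:
  {1, 3, 4}  = {2, 5}ᶜ
Round 6: no new sets; the family is a σ-algebra.

σ(𝒞) = { {}, {1}, {2}, {3}, {4}, {5}, {1, 2}, {1, 3}, {1, 4}, {1, 5}, {2, 3}, {2, 4}, {2, 5}, {3, 4}, {3, 5}, {4, 5}, {1, 2, 3}, {1, 2, 4}, {1, 2, 5}, {1, 3, 4}, {1, 3, 5}, {1, 4, 5}, {2, 3, 4}, {2, 3, 5}, {2, 4, 5}, {3, 4, 5}, {1, 2, 3, 4}, {1, 2, 3, 5}, {1, 2, 4, 5}, {1, 3, 4, 5}, {2, 3, 4, 5}, Ω }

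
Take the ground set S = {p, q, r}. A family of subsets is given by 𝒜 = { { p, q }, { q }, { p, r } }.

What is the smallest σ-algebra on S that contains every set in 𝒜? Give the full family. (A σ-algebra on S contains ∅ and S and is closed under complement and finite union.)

Initial family (5 sets): { {  }, { q }, { p, q }, { p, r }, S }.
Round 1 adds 1:
  { r }  = ᶜ of { p, q }
  (now 6)
Round 2 adds 1:
  { q, r }  = { r } ∪ { q }
  (now 7)
Round 3 adds 1:
  { p }  = ᶜ of { q, r }
  (now 8)
Round 4: stable.

|σ(𝒜)| = 8.  σ(𝒜) = { {  }, { p }, { q }, { r }, { p, q }, { p, r }, { q, r }, S }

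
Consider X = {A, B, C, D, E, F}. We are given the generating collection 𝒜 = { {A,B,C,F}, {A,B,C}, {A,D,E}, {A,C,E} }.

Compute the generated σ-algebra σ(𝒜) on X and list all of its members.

|σ(𝒜)| = 64.  σ(𝒜) = { {}, {A}, {B}, {C}, {D}, {E}, {F}, {A,B}, {A,C}, {A,D}, {A,E}, {A,F}, {B,C}, {B,D}, {B,E}, {B,F}, {C,D}, {C,E}, {C,F}, {D,E}, {D,F}, {E,F}, {A,B,C}, {A,B,D}, {A,B,E}, {A,B,F}, {A,C,D}, {A,C,E}, {A,C,F}, {A,D,E}, {A,D,F}, {A,E,F}, {B,C,D}, {B,C,E}, {B,C,F}, {B,D,E}, {B,D,F}, {B,E,F}, {C,D,E}, {C,D,F}, {C,E,F}, {D,E,F}, {A,B,C,D}, {A,B,C,E}, {A,B,C,F}, {A,B,D,E}, {A,B,D,F}, {A,B,E,F}, {A,C,D,E}, {A,C,D,F}, {A,C,E,F}, {A,D,E,F}, {B,C,D,E}, {B,C,D,F}, {B,C,E,F}, {B,D,E,F}, {C,D,E,F}, {A,B,C,D,E}, {A,B,C,D,F}, {A,B,C,E,F}, {A,B,D,E,F}, {A,C,D,E,F}, {B,C,D,E,F}, X }

Working:
Start: 𝒜 ∪ {∅, X} = { {}, {A,B,C}, {A,C,E}, {A,D,E}, {A,B,C,F}, X }.
Step 1 (8 new):
  {D,E}  = X∖{A,B,C,F}
  {B,C,F}  = X∖{A,D,E}
  {B,D,F}  = X∖{A,C,E}
  {D,E,F}  = X∖{A,B,C}
  {A,B,C,E}  = {A,B,C} ∪ {A,C,E}
  {A,C,D,E}  = {A,D,E} ∪ {A,C,E}
  {A,B,C,D,E}  = {A,D,E} ∪ {A,B,C}
  {A,B,C,E,F}  = {A,C,E} ∪ {A,B,C,F}
  [14 total]
Step 2 (11 new):
  {D}  = X∖{A,B,C,E,F}
  {F}  = X∖{A,B,C,D,E}
  {B,F}  = X∖{A,C,D,E}
  {D,F}  = X∖{A,B,C,E}
  {A,D,E,F}  = {A,D,E} ∪ {D,E,F}
  {B,C,D,F}  = {B,D,F} ∪ {B,C,F}
  {B,D,E,F}  = {B,D,F} ∪ {D,E}
  {A,B,C,D,F}  = {B,D,F} ∪ {A,B,C}
  {A,B,D,E,F}  = {A,D,E} ∪ {B,D,F}
  {A,C,D,E,F}  = {A,C,E} ∪ {D,E,F}
  {B,C,D,E,F}  = {B,C,F} ∪ {D,E}
  [25 total]
Step 3 adds 9:
  {A}  = X∖{B,C,D,E,F}
  {B}  = X∖{A,C,D,E,F}
  {C}  = X∖{A,B,D,E,F}
  {E}  = X∖{A,B,C,D,F}
  {A,C}  = X∖{B,D,E,F}
  {A,E}  = X∖{B,C,D,F}
  {B,C}  = X∖{A,D,E,F}
  {A,B,C,D}  = {A,B,C} ∪ {D}
  {A,C,E,F}  = {A,C,E} ∪ {F}
  [34 total]
Step 4 (28 new):
  {A,B}  = {A} ∪ {B}
  {A,D}  = {A} ∪ {D}
  {A,F}  = {A} ∪ {F}
  {B,D}  = X∖{A,C,E,F}
  {B,E}  = {B} ∪ {E}
  {C,D}  = {C} ∪ {D}
  {C,E}  = {E} ∪ {C}
  {C,F}  = {F} ∪ {C}
  {E,F}  = X∖{A,B,C,D}
  {A,B,E}  = {B} ∪ {A,E}
  {A,B,F}  = {A} ∪ {B,F}
  {A,C,D}  = {A,C} ∪ {D}
  {A,C,F}  = {F} ∪ {A,C}
  {A,D,F}  = {A} ∪ {D,F}
  {A,E,F}  = {F} ∪ {A,E}
  {B,C,D}  = {B,C} ∪ {D}
  {B,C,E}  = {E} ∪ {B,C}
  {B,D,E}  = {B} ∪ {D,E}
  {B,E,F}  = {B,F} ∪ {E}
  {C,D,E}  = {D,E} ∪ {C}
  {C,D,F}  = {C} ∪ {D,F}
  {A,B,D,E}  = {A,D,E} ∪ {B}
  {A,B,D,F}  = {B,D,F} ∪ {A}
  {A,B,E,F}  = {B,F} ∪ {A,E}
  {A,C,D,F}  = {A,C} ∪ {D,F}
  {B,C,D,E}  = {D,E} ∪ {B,C}
  {B,C,E,F}  = {B,C,F} ∪ {E}
  {C,D,E,F}  = {C} ∪ {D,E,F}
  [62 total]
Step 5: 2 new —
  {A,B,D}  = {B} ∪ {A,D}
  {C,E,F}  = {E,F} ∪ {C,E}
  [64 total]
Step 6 adds nothing — fixpoint reached.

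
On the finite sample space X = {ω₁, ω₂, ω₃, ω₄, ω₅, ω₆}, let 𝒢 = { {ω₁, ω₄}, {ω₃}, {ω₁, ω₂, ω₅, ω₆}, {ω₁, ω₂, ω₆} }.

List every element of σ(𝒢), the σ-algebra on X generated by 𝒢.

Answer: σ(𝒢) = { ∅, {ω₁}, {ω₃}, {ω₄}, {ω₅}, {ω₁, ω₃}, {ω₁, ω₄}, {ω₁, ω₅}, {ω₂, ω₆}, {ω₃, ω₄}, {ω₃, ω₅}, {ω₄, ω₅}, {ω₁, ω₂, ω₆}, {ω₁, ω₃, ω₄}, {ω₁, ω₃, ω₅}, {ω₁, ω₄, ω₅}, {ω₂, ω₃, ω₆}, {ω₂, ω₄, ω₆}, {ω₂, ω₅, ω₆}, {ω₃, ω₄, ω₅}, {ω₁, ω₂, ω₃, ω₆}, {ω₁, ω₂, ω₄, ω₆}, {ω₁, ω₂, ω₅, ω₆}, {ω₁, ω₃, ω₄, ω₅}, {ω₂, ω₃, ω₄, ω₆}, {ω₂, ω₃, ω₅, ω₆}, {ω₂, ω₄, ω₅, ω₆}, {ω₁, ω₂, ω₃, ω₄, ω₆}, {ω₁, ω₂, ω₃, ω₅, ω₆}, {ω₁, ω₂, ω₄, ω₅, ω₆}, {ω₂, ω₃, ω₄, ω₅, ω₆}, X }

Trace:
Seed the family with 𝒢 together with ∅ and X: { ∅, {ω₃}, {ω₁, ω₄}, {ω₁, ω₂, ω₆}, {ω₁, ω₂, ω₅, ω₆}, X }.
Iteration 1 (8 new):
  {ω₃, ω₄}  = complement {ω₁, ω₂, ω₅, ω₆}
  {ω₁, ω₃, ω₄}  = {ω₃} ∪ {ω₁, ω₄}
  {ω₃, ω₄, ω₅}  = complement {ω₁, ω₂, ω₆}
  {ω₁, ω₂, ω₃, ω₆}  = {ω₃} ∪ {ω₁, ω₂, ω₆}
  {ω₁, ω₂, ω₄, ω₆}  = {ω₁, ω₄} ∪ {ω₁, ω₂, ω₆}
  {ω₂, ω₃, ω₅, ω₆}  = complement {ω₁, ω₄}
  {ω₁, ω₂, ω₃, ω₅, ω₆}  = {ω₃} ∪ {ω₁, ω₂, ω₅, ω₆}
  {ω₁, ω₂, ω₄, ω₅, ω₆}  = complement {ω₃}
  — 14 sets.
Iteration 2 (7 new):
  {ω₄}  = complement {ω₁, ω₂, ω₃, ω₅, ω₆}
  {ω₃, ω₅}  = complement {ω₁, ω₂, ω₄, ω₆}
  {ω₄, ω₅}  = complement {ω₁, ω₂, ω₃, ω₆}
  {ω₂, ω₅, ω₆}  = complement {ω₁, ω₃, ω₄}
  {ω₁, ω₃, ω₄, ω₅}  = {ω₃, ω₄, ω₅} ∪ {ω₁, ω₃, ω₄}
  {ω₁, ω₂, ω₃, ω₄, ω₆}  = {ω₃, ω₄} ∪ {ω₁, ω₂, ω₄, ω₆}
  {ω₂, ω₃, ω₄, ω₅, ω₆}  = {ω₃, ω₄, ω₅} ∪ {ω₂, ω₃, ω₅, ω₆}
  — 21 sets.
Iteration 3: +5 →
  {ω₁}  = complement {ω₂, ω₃, ω₄, ω₅, ω₆}
  {ω₅}  = complement {ω₁, ω₂, ω₃, ω₄, ω₆}
  {ω₂, ω₆}  = complement {ω₁, ω₃, ω₄, ω₅}
  {ω₁, ω₄, ω₅}  = {ω₄, ω₅} ∪ {ω₁, ω₄}
  {ω₂, ω₄, ω₅, ω₆}  = {ω₄, ω₅} ∪ {ω₂, ω₅, ω₆}
  — 26 sets.
Iteration 4 adds 6:
  {ω₁, ω₃}  = complement {ω₂, ω₄, ω₅, ω₆}
  {ω₁, ω₅}  = {ω₁} ∪ {ω₅}
  {ω₁, ω₃, ω₅}  = {ω₁} ∪ {ω₃, ω₅}
  {ω₂, ω₃, ω₆}  = complement {ω₁, ω₄, ω₅}
  {ω₂, ω₄, ω₆}  = {ω₂, ω₆} ∪ {ω₄}
  {ω₂, ω₃, ω₄, ω₆}  = {ω₃, ω₄} ∪ {ω₂, ω₆}
  — 32 sets.
Iteration 5: closed — nothing new.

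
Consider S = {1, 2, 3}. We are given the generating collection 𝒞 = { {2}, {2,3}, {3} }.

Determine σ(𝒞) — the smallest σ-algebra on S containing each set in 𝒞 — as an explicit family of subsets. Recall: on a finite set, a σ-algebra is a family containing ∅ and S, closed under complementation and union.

Take S₀ = 𝒞 ∪ {∅, S} = { ∅, {2}, {3}, {2,3}, S }.
Pass 1: +3 →
  {1}  = complement {2,3}
  {1,2}  = complement {3}
  {1,3}  = complement {2}
Pass 2 adds nothing — fixpoint reached.

Therefore σ(𝒞) = { ∅, {1}, {2}, {3}, {1,2}, {1,3}, {2,3}, S } (|σ(𝒞)| = 8).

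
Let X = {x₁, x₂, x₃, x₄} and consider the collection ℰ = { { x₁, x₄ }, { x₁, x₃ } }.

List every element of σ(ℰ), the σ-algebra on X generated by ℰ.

σ(ℰ) = { {}, { x₁ }, { x₂ }, { x₃ }, { x₄ }, { x₁, x₂ }, { x₁, x₃ }, { x₁, x₄ }, { x₂, x₃ }, { x₂, x₄ }, { x₃, x₄ }, { x₁, x₂, x₃ }, { x₁, x₂, x₄ }, { x₁, x₃, x₄ }, { x₂, x₃, x₄ }, X }

Derivation:
Seed the family with ℰ together with ∅ and X: { {}, { x₁, x₃ }, { x₁, x₄ }, X }.
Pass 1: 3 new —
  { x₂, x₃ }  = X∖{ x₁, x₄ }
  { x₂, x₄ }  = X∖{ x₁, x₃ }
  { x₁, x₃, x₄ }  = { x₁, x₃ } ∪ { x₁, x₄ }
  (now 7)
Pass 2 adds 4:
  { x₂ }  = X∖{ x₁, x₃, x₄ }
  { x₁, x₂, x₃ }  = { x₂, x₃ } ∪ { x₁, x₃ }
  { x₁, x₂, x₄ }  = { x₁, x₄ } ∪ { x₂, x₄ }
  { x₂, x₃, x₄ }  = { x₂, x₃ } ∪ { x₂, x₄ }
  (now 11)
Pass 3 (3 new):
  { x₁ }  = X∖{ x₂, x₃, x₄ }
  { x₃ }  = X∖{ x₁, x₂, x₄ }
  { x₄ }  = X∖{ x₁, x₂, x₃ }
  (now 14)
Pass 4 (2 new):
  { x₁, x₂ }  = { x₂ } ∪ { x₁ }
  { x₃, x₄ }  = { x₃ } ∪ { x₄ }
  (now 16)
Pass 5: stable.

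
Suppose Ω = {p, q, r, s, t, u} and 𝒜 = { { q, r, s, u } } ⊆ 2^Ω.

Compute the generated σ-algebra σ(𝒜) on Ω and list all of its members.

Initial family (3 sets): { {}, { q, r, s, u }, Ω }.
Round 1 (1 new):
  { p, t }  = Ω∖{ q, r, s, u }
  |family| = 4
After Round 2 the family is unchanged; done.

Therefore σ(𝒜) = { {}, { p, t }, { q, r, s, u }, Ω } (|σ(𝒜)| = 4).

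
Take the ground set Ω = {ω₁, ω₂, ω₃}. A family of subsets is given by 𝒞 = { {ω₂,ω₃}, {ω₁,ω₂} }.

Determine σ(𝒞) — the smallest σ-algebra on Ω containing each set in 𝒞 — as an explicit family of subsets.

Answer: σ(𝒞) = { {}, {ω₁}, {ω₂}, {ω₃}, {ω₁,ω₂}, {ω₁,ω₃}, {ω₂,ω₃}, Ω }

Working:
Seed the family with 𝒞 together with ∅ and Ω: { {}, {ω₁,ω₂}, {ω₂,ω₃}, Ω }.
Step 1 adds 2:
  {ω₁}  = ᶜ of {ω₂,ω₃}
  {ω₃}  = ᶜ of {ω₁,ω₂}
  (now 6)
Step 2: 1 new —
  {ω₁,ω₃}  = {ω₃} ∪ {ω₁}
  (now 7)
Step 3 (1 new):
  {ω₂}  = ᶜ of {ω₁,ω₃}
  (now 8)
Step 4: no new sets; the family is a σ-algebra.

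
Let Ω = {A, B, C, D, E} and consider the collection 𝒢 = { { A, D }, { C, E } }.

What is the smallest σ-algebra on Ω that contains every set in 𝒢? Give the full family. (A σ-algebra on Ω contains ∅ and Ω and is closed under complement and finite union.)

Begin from { {  }, { A, D }, { C, E }, Ω } (that is, 𝒢 plus ∅ and Ω).
Step 1 (3 new):
  { A, B, D }  = { C, E }ᶜ
  { B, C, E }  = { A, D }ᶜ
  { A, C, D, E }  = { C, E } ∪ { A, D }
  [7 total]
Step 2 (1 new):
  { B }  = { A, C, D, E }ᶜ
  [8 total]
After Step 3 the family is unchanged; done.

|σ(𝒢)| = 8.  σ(𝒢) = { {  }, { B }, { A, D }, { C, E }, { A, B, D }, { B, C, E }, { A, C, D, E }, Ω }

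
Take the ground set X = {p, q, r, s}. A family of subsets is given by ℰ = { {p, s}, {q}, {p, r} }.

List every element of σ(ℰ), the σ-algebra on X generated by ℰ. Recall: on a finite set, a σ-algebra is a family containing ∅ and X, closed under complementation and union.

|σ(ℰ)| = 16.  σ(ℰ) = { {}, {p}, {q}, {r}, {s}, {p, q}, {p, r}, {p, s}, {q, r}, {q, s}, {r, s}, {p, q, r}, {p, q, s}, {p, r, s}, {q, r, s}, X }

Check:
Seed the family with ℰ together with ∅ and X: { {}, {q}, {p, r}, {p, s}, X }.
Pass 1. New:
  {q, r}  = complement {p, s}
  {q, s}  = complement {p, r}
  {p, q, r}  = {p, r} ∪ {q}
  {p, q, s}  = {p, s} ∪ {q}
  {p, r, s}  = complement {q}
  [10 total]
Pass 2. New:
  {r}  = complement {p, q, s}
  {s}  = complement {p, q, r}
  {q, r, s}  = {q, r} ∪ {q, s}
  [13 total]
Pass 3: +2 →
  {p}  = complement {q, r, s}
  {r, s}  = {r} ∪ {s}
  [15 total]
Pass 4 (1 new):
  {p, q}  = complement {r, s}
  [16 total]
Pass 5: stable.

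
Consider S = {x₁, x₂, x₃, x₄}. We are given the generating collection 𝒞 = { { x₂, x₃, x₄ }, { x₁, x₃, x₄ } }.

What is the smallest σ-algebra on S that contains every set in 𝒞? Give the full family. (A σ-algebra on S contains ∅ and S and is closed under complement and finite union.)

|σ(𝒞)| = 8.  σ(𝒞) = { ∅, { x₁ }, { x₂ }, { x₁, x₂ }, { x₃, x₄ }, { x₁, x₃, x₄ }, { x₂, x₃, x₄ }, S }

Trace:
Initial family (4 sets): { ∅, { x₁, x₃, x₄ }, { x₂, x₃, x₄ }, S }.
Round 1 adds 2:
  { x₁ }  = { x₂, x₃, x₄ }ᶜ
  { x₂ }  = { x₁, x₃, x₄ }ᶜ
Round 2 adds 1:
  { x₁, x₂ }  = { x₂ } ∪ { x₁ }
Round 3 (1 new):
  { x₃, x₄ }  = { x₁, x₂ }ᶜ
Round 4: no new sets; the family is a σ-algebra.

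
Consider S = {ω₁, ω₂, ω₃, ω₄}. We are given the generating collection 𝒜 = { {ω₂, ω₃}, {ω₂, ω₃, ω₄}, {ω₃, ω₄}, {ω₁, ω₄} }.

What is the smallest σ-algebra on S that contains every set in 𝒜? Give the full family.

Start: 𝒜 ∪ {∅, S} = { ∅, {ω₁, ω₄}, {ω₂, ω₃}, {ω₃, ω₄}, {ω₂, ω₃, ω₄}, S }.
Step 1 adds 3:
  {ω₁}  = ᶜ of {ω₂, ω₃, ω₄}
  {ω₁, ω₂}  = ᶜ of {ω₃, ω₄}
  {ω₁, ω₃, ω₄}  = {ω₃, ω₄} ∪ {ω₁, ω₄}
  (now 9)
Step 2: +3 →
  {ω₂}  = ᶜ of {ω₁, ω₃, ω₄}
  {ω₁, ω₂, ω₃}  = {ω₁, ω₂} ∪ {ω₂, ω₃}
  {ω₁, ω₂, ω₄}  = {ω₁, ω₂} ∪ {ω₁, ω₄}
  (now 12)
Step 3: +2 →
  {ω₃}  = ᶜ of {ω₁, ω₂, ω₄}
  {ω₄}  = ᶜ of {ω₁, ω₂, ω₃}
  (now 14)
Step 4 adds 2:
  {ω₁, ω₃}  = {ω₃} ∪ {ω₁}
  {ω₂, ω₄}  = {ω₄} ∪ {ω₂}
  (now 16)
Step 5: stable.

|σ(𝒜)| = 16.  σ(𝒜) = { ∅, {ω₁}, {ω₂}, {ω₃}, {ω₄}, {ω₁, ω₂}, {ω₁, ω₃}, {ω₁, ω₄}, {ω₂, ω₃}, {ω₂, ω₄}, {ω₃, ω₄}, {ω₁, ω₂, ω₃}, {ω₁, ω₂, ω₄}, {ω₁, ω₃, ω₄}, {ω₂, ω₃, ω₄}, S }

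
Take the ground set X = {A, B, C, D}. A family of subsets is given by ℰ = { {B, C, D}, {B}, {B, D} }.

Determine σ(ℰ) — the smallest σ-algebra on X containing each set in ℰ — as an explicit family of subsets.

σ(ℰ) (16 sets): { {}, {A}, {B}, {C}, {D}, {A, B}, {A, C}, {A, D}, {B, C}, {B, D}, {C, D}, {A, B, C}, {A, B, D}, {A, C, D}, {B, C, D}, X }

Derivation:
Seed the family with ℰ together with ∅ and X: { {}, {B}, {B, D}, {B, C, D}, X }.
Pass 1: +3 →
  {A}  = ᶜ of {B, C, D}
  {A, C}  = ᶜ of {B, D}
  {A, C, D}  = ᶜ of {B}
  [8 total]
Pass 2. New:
  {A, B}  = {B} ∪ {A}
  {A, B, C}  = {B} ∪ {A, C}
  {A, B, D}  = {B, D} ∪ {A}
  [11 total]
Pass 3. New:
  {C}  = ᶜ of {A, B, D}
  {D}  = ᶜ of {A, B, C}
  {C, D}  = ᶜ of {A, B}
  [14 total]
Pass 4: 2 new —
  {A, D}  = {D} ∪ {A}
  {B, C}  = {C} ∪ {B}
  [16 total]
Pass 5: stable.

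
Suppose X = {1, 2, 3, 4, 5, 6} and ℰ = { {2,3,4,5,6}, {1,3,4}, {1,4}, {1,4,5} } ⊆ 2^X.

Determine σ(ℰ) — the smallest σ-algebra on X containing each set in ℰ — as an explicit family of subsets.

σ(ℰ) = { {}, {1}, {3}, {4}, {5}, {1,3}, {1,4}, {1,5}, {2,6}, {3,4}, {3,5}, {4,5}, {1,2,6}, {1,3,4}, {1,3,5}, {1,4,5}, {2,3,6}, {2,4,6}, {2,5,6}, {3,4,5}, {1,2,3,6}, {1,2,4,6}, {1,2,5,6}, {1,3,4,5}, {2,3,4,6}, {2,3,5,6}, {2,4,5,6}, {1,2,3,4,6}, {1,2,3,5,6}, {1,2,4,5,6}, {2,3,4,5,6}, X }

Working:
Seed the family with ℰ together with ∅ and X: { {}, {1,4}, {1,3,4}, {1,4,5}, {2,3,4,5,6}, X }.
Iteration 1 (5 new):
  {1}  = ᶜ of {2,3,4,5,6}
  {2,3,6}  = ᶜ of {1,4,5}
  {2,5,6}  = ᶜ of {1,3,4}
  {1,3,4,5}  = {1,4,5} ∪ {1,3,4}
  {2,3,5,6}  = ᶜ of {1,4}
  |family| = 11
Iteration 2: +6 →
  {2,6}  = ᶜ of {1,3,4,5}
  {1,2,3,6}  = {2,3,6} ∪ {1}
  {1,2,5,6}  = {2,5,6} ∪ {1}
  {1,2,3,4,6}  = {2,3,6} ∪ {1,3,4}
  {1,2,3,5,6}  = {2,3,5,6} ∪ {1}
  {1,2,4,5,6}  = {1,4,5} ∪ {2,5,6}
  |family| = 17
Iteration 3. New:
  {3}  = ᶜ of {1,2,4,5,6}
  {4}  = ᶜ of {1,2,3,5,6}
  {5}  = ᶜ of {1,2,3,4,6}
  {3,4}  = ᶜ of {1,2,5,6}
  {4,5}  = ᶜ of {1,2,3,6}
  {1,2,6}  = {2,6} ∪ {1}
  {1,2,4,6}  = {1,4} ∪ {2,6}
  |family| = 24
Iteration 4: +7 →
  {1,3}  = {1} ∪ {3}
  {1,5}  = {1} ∪ {5}
  {3,5}  = ᶜ of {1,2,4,6}
  {2,4,6}  = {2,6} ∪ {4}
  {3,4,5}  = ᶜ of {1,2,6}
  {2,3,4,6}  = {3,4} ∪ {2,3,6}
  {2,4,5,6}  = {2,6} ∪ {4,5}
  |family| = 31
Iteration 5: +1 →
  {1,3,5}  = ᶜ of {2,4,6}
  |family| = 32
Iteration 6: no new sets; the family is a σ-algebra.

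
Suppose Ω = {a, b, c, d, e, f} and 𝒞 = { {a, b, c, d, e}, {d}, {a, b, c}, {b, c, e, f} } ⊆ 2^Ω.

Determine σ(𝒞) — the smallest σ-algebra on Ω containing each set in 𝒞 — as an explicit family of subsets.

|σ(𝒞)| = 32.  σ(𝒞) = { {}, {a}, {d}, {e}, {f}, {a, d}, {a, e}, {a, f}, {b, c}, {d, e}, {d, f}, {e, f}, {a, b, c}, {a, d, e}, {a, d, f}, {a, e, f}, {b, c, d}, {b, c, e}, {b, c, f}, {d, e, f}, {a, b, c, d}, {a, b, c, e}, {a, b, c, f}, {a, d, e, f}, {b, c, d, e}, {b, c, d, f}, {b, c, e, f}, {a, b, c, d, e}, {a, b, c, d, f}, {a, b, c, e, f}, {b, c, d, e, f}, Ω }

Check:
Begin from { {}, {d}, {a, b, c}, {b, c, e, f}, {a, b, c, d, e}, Ω } (that is, 𝒞 plus ∅ and Ω).
Iteration 1 adds 6:
  {f}  = ᶜ of {a, b, c, d, e}
  {a, d}  = ᶜ of {b, c, e, f}
  {d, e, f}  = ᶜ of {a, b, c}
  {a, b, c, d}  = {a, b, c} ∪ {d}
  {a, b, c, e, f}  = ᶜ of {d}
  {b, c, d, e, f}  = {d} ∪ {b, c, e, f}
  [12 total]
Iteration 2: 7 new —
  {a}  = ᶜ of {b, c, d, e, f}
  {d, f}  = {f} ∪ {d}
  {e, f}  = ᶜ of {a, b, c, d}
  {a, d, f}  = {f} ∪ {a, d}
  {a, b, c, f}  = {a, b, c} ∪ {f}
  {a, d, e, f}  = {a, d} ∪ {d, e, f}
  {a, b, c, d, f}  = {f} ∪ {a, b, c, d}
  [19 total]
Iteration 3: 7 new —
  {e}  = ᶜ of {a, b, c, d, f}
  {a, f}  = {f} ∪ {a}
  {b, c}  = ᶜ of {a, d, e, f}
  {d, e}  = ᶜ of {a, b, c, f}
  {a, e, f}  = {e, f} ∪ {a}
  {b, c, e}  = ᶜ of {a, d, f}
  {a, b, c, e}  = ᶜ of {d, f}
  [26 total]
Iteration 4: +6 →
  {a, e}  = {a} ∪ {e}
  {a, d, e}  = {a} ∪ {d, e}
  {b, c, d}  = ᶜ of {a, e, f}
  {b, c, f}  = {f} ∪ {b, c}
  {b, c, d, e}  = ᶜ of {a, f}
  {b, c, d, f}  = {b, c} ∪ {d, f}
  [32 total]
Iteration 5 adds nothing — fixpoint reached.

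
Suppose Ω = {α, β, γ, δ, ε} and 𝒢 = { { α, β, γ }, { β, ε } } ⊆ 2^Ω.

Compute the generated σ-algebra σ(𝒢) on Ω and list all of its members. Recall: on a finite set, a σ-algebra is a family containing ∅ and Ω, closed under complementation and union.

Initial family (4 sets): { ∅, { β, ε }, { α, β, γ }, Ω }.
Step 1: +3 →
  { δ, ε }  = ᶜ of { α, β, γ }
  { α, γ, δ }  = ᶜ of { β, ε }
  { α, β, γ, ε }  = { α, β, γ } ∪ { β, ε }
Step 2 (4 new):
  { δ }  = ᶜ of { α, β, γ, ε }
  { β, δ, ε }  = { δ, ε } ∪ { β, ε }
  { α, β, γ, δ }  = { α, γ, δ } ∪ { α, β, γ }
  { α, γ, δ, ε }  = { δ, ε } ∪ { α, γ, δ }
Step 3 (3 new):
  { β }  = ᶜ of { α, γ, δ, ε }
  { ε }  = ᶜ of { α, β, γ, δ }
  { α, γ }  = ᶜ of { β, δ, ε }
Step 4 (2 new):
  { β, δ }  = { δ } ∪ { β }
  { α, γ, ε }  = { α, γ } ∪ { ε }
After Step 5 the family is unchanged; done.

|σ(𝒢)| = 16.  σ(𝒢) = { ∅, { β }, { δ }, { ε }, { α, γ }, { β, δ }, { β, ε }, { δ, ε }, { α, β, γ }, { α, γ, δ }, { α, γ, ε }, { β, δ, ε }, { α, β, γ, δ }, { α, β, γ, ε }, { α, γ, δ, ε }, Ω }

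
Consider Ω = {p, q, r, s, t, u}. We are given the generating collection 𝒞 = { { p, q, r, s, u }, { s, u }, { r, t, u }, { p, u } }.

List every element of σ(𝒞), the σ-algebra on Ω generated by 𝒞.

|σ(𝒞)| = 64.  σ(𝒞) = { {  }, { p }, { q }, { r }, { s }, { t }, { u }, { p, q }, { p, r }, { p, s }, { p, t }, { p, u }, { q, r }, { q, s }, { q, t }, { q, u }, { r, s }, { r, t }, { r, u }, { s, t }, { s, u }, { t, u }, { p, q, r }, { p, q, s }, { p, q, t }, { p, q, u }, { p, r, s }, { p, r, t }, { p, r, u }, { p, s, t }, { p, s, u }, { p, t, u }, { q, r, s }, { q, r, t }, { q, r, u }, { q, s, t }, { q, s, u }, { q, t, u }, { r, s, t }, { r, s, u }, { r, t, u }, { s, t, u }, { p, q, r, s }, { p, q, r, t }, { p, q, r, u }, { p, q, s, t }, { p, q, s, u }, { p, q, t, u }, { p, r, s, t }, { p, r, s, u }, { p, r, t, u }, { p, s, t, u }, { q, r, s, t }, { q, r, s, u }, { q, r, t, u }, { q, s, t, u }, { r, s, t, u }, { p, q, r, s, t }, { p, q, r, s, u }, { p, q, r, t, u }, { p, q, s, t, u }, { p, r, s, t, u }, { q, r, s, t, u }, Ω }

Working:
Take S₀ = 𝒞 ∪ {∅, Ω} = { {  }, { p, u }, { s, u }, { r, t, u }, { p, q, r, s, u }, Ω }.
Round 1 adds 7:
  { t }  = complement { p, q, r, s, u }
  { p, q, s }  = complement { r, t, u }
  { p, s, u }  = { p, u } ∪ { s, u }
  { p, q, r, t }  = complement { s, u }
  { p, r, t, u }  = { r, t, u } ∪ { p, u }
  { q, r, s, t }  = complement { p, u }
  { r, s, t, u }  = { r, t, u } ∪ { s, u }
  [13 total]
Round 2: +12 →
  { p, q }  = complement { r, s, t, u }
  { q, s }  = complement { p, r, t, u }
  { p, t, u }  = { p, u } ∪ { t }
  { q, r, t }  = complement { p, s, u }
  { s, t, u }  = { t } ∪ { s, u }
  { p, q, s, t }  = { p, q, s } ∪ { t }
  { p, q, s, u }  = { p, u } ∪ { p, q, s }
  { p, s, t, u }  = { p, s, u } ∪ { t }
  { p, q, r, s, t }  = { q, r, s, t } ∪ { p, q, s }
  { p, q, r, t, u }  = { p, r, t, u } ∪ { p, q, r, t }
  { p, r, s, t, u }  = { p, r, t, u } ∪ { r, s, t, u }
  { q, r, s, t, u }  = { r, s, t, u } ∪ { q, r, s, t }
  [25 total]
Round 3 (17 new):
  { p }  = complement { q, r, s, t, u }
  { q }  = complement { p, r, s, t, u }
  { s }  = complement { p, q, r, t, u }
  { u }  = complement { p, q, r, s, t }
  { q, r }  = complement { p, s, t, u }
  { r, t }  = complement { p, q, s, u }
  { r, u }  = complement { p, q, s, t }
  { p, q, r }  = complement { s, t, u }
  { p, q, t }  = { p, q } ∪ { t }
  { p, q, u }  = { p, u } ∪ { p, q }
  { q, r, s }  = complement { p, t, u }
  { q, s, t }  = { q, s } ∪ { t }
  { q, s, u }  = { s, u } ∪ { q, s }
  { p, q, t, u }  = { p, t, u } ∪ { p, q }
  { q, r, t, u }  = { q, r, t } ∪ { r, t, u }
  { q, s, t, u }  = { s, t, u } ∪ { q, s }
  { p, q, s, t, u }  = { p, u } ∪ { p, q, s, t }
  [42 total]
Round 4 adds 18:
  { r }  = complement { p, q, s, t, u }
  { p, r }  = complement { q, s, t, u }
  { p, s }  = complement { q, r, t, u }
  { p, t }  = { p } ∪ { t }
  { q, t }  = { q } ∪ { t }
  { q, u }  = { q } ∪ { u }
  { r, s }  = complement { p, q, t, u }
  { s, t }  = { s } ∪ { t }
  { t, u }  = { u } ∪ { t }
  { p, r, t }  = complement { q, s, u }
  { p, r, u }  = complement { q, s, t }
  { q, r, u }  = { q } ∪ { r, u }
  { r, s, t }  = complement { p, q, u }
  { r, s, u }  = complement { p, q, t }
  { p, q, r, s }  = { p, q, r } ∪ { p, q, s }
  { p, q, r, u }  = { p, u } ∪ { p, q, r }
  { p, r, s, u }  = { r, u } ∪ { p, s, u }
  { q, r, s, u }  = { q, s, u } ∪ { q, r }
  [60 total]
Round 5 adds 4:
  { p, r, s }  = { r, s } ∪ { p, s }
  { p, s, t }  = complement { q, r, u }
  { q, t, u }  = { q, t } ∪ { t, u }
  { p, r, s, t }  = complement { q, u }
  [64 total]
Round 6: no new sets; the family is a σ-algebra.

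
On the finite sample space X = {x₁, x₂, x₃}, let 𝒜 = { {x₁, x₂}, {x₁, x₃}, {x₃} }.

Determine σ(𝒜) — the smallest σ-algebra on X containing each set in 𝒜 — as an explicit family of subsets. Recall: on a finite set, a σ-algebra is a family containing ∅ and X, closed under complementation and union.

Take S₀ = 𝒜 ∪ {∅, X} = { ∅, {x₃}, {x₁, x₂}, {x₁, x₃}, X }.
Round 1: 1 new —
  {x₂}  = {x₁, x₃}ᶜ
Round 2 (1 new):
  {x₂, x₃}  = {x₃} ∪ {x₂}
Round 3 adds 1:
  {x₁}  = {x₂, x₃}ᶜ
Round 4: already closed under ᶜ and ∪.

Hence σ(𝒜) has 8 members: { ∅, {x₁}, {x₂}, {x₃}, {x₁, x₂}, {x₁, x₃}, {x₂, x₃}, X }.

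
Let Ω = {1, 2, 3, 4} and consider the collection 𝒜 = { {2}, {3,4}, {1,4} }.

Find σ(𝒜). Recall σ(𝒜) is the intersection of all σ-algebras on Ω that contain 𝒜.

Begin from { {}, {2}, {1,4}, {3,4}, Ω } (that is, 𝒜 plus ∅ and Ω).
Iteration 1: 5 new —
  {1,2}  = ᶜ of {3,4}
  {2,3}  = ᶜ of {1,4}
  {1,2,4}  = {1,4} ∪ {2}
  {1,3,4}  = ᶜ of {2}
  {2,3,4}  = {3,4} ∪ {2}
  |family| = 10
Iteration 2. New:
  {1}  = ᶜ of {2,3,4}
  {3}  = ᶜ of {1,2,4}
  {1,2,3}  = {1,2} ∪ {2,3}
  |family| = 13
Iteration 3 adds 2:
  {4}  = ᶜ of {1,2,3}
  {1,3}  = {3} ∪ {1}
  |family| = 15
Iteration 4: +1 →
  {2,4}  = ᶜ of {1,3}
  |family| = 16
Iteration 5: closed — nothing new.

σ(𝒜) = { {}, {1}, {2}, {3}, {4}, {1,2}, {1,3}, {1,4}, {2,3}, {2,4}, {3,4}, {1,2,3}, {1,2,4}, {1,3,4}, {2,3,4}, Ω }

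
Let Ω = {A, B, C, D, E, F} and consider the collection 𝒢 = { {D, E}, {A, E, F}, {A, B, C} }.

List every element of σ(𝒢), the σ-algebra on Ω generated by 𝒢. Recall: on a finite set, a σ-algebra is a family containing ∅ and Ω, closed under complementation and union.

Initial family (5 sets): { {}, {D, E}, {A, B, C}, {A, E, F}, Ω }.
Round 1. New:
  {B, C, D}  = complement {A, E, F}
  {D, E, F}  = complement {A, B, C}
  {A, B, C, F}  = complement {D, E}
  {A, D, E, F}  = {D, E} ∪ {A, E, F}
  {A, B, C, D, E}  = {D, E} ∪ {A, B, C}
  {A, B, C, E, F}  = {A, B, C} ∪ {A, E, F}
  — 11 sets.
Round 2. New:
  {D}  = complement {A, B, C, E, F}
  {F}  = complement {A, B, C, D, E}
  {B, C}  = complement {A, D, E, F}
  {A, B, C, D}  = {A, B, C} ∪ {B, C, D}
  {B, C, D, E}  = {B, C, D} ∪ {D, E}
  {A, B, C, D, F}  = {B, C, D} ∪ {A, B, C, F}
  {B, C, D, E, F}  = {B, C, D} ∪ {D, E, F}
  — 18 sets.
Round 3: 7 new —
  {A}  = complement {B, C, D, E, F}
  {E}  = complement {A, B, C, D, F}
  {A, F}  = complement {B, C, D, E}
  {D, F}  = {D} ∪ {F}
  {E, F}  = complement {A, B, C, D}
  {B, C, F}  = {B, C} ∪ {F}
  {B, C, D, F}  = {B, C, D} ∪ {F}
  — 25 sets.
Round 4: +7 →
  {A, D}  = {A} ∪ {D}
  {A, E}  = complement {B, C, D, F}
  {A, D, E}  = complement {B, C, F}
  {A, D, F}  = {A} ∪ {D, F}
  {B, C, E}  = {E} ∪ {B, C}
  {A, B, C, E}  = complement {D, F}
  {B, C, E, F}  = {E, F} ∪ {B, C, F}
  — 32 sets.
Round 5: already closed under ᶜ and ∪.

|σ(𝒢)| = 32.  σ(𝒢) = { {}, {A}, {D}, {E}, {F}, {A, D}, {A, E}, {A, F}, {B, C}, {D, E}, {D, F}, {E, F}, {A, B, C}, {A, D, E}, {A, D, F}, {A, E, F}, {B, C, D}, {B, C, E}, {B, C, F}, {D, E, F}, {A, B, C, D}, {A, B, C, E}, {A, B, C, F}, {A, D, E, F}, {B, C, D, E}, {B, C, D, F}, {B, C, E, F}, {A, B, C, D, E}, {A, B, C, D, F}, {A, B, C, E, F}, {B, C, D, E, F}, Ω }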